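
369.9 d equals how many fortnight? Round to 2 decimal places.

26.42 fortnight

1 day = 0.0714286 fortnights.
Then 369.9 × 0.0714286 ≈ 26.42 fortnight.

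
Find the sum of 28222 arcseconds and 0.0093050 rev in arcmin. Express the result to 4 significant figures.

671.4 arcmin

28222 arcsec = 470.367 arcmin and 0.0093050 rev = 200.988 arcmin.
470.367 + 200.988 ≈ 671.4 arcmin.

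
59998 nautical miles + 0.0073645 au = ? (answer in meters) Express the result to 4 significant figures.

1.213 × 10^9 meters

59998 nmi = 1.11116 × 10^8 m and 0.0073645 au = 1.10171 × 10^9 m.
1.11116 × 10^8 + 1.10171 × 10^9 ≈ 1.213 × 10^9 m.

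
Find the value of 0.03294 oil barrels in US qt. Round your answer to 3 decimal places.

5.534 US qt

1 oil barrel = 168.000 US qt.
So 0.03294 × 168.000 ≈ 5.534 US qt.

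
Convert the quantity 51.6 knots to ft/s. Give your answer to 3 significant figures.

87.1 feet per second

1 knot = 1.68781 ft/s.
So 51.6 × 1.68781 ≈ 87.1 ft/s.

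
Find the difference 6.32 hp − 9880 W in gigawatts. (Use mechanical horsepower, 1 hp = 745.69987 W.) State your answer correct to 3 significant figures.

-5.17 × 10^-6 gigawatts

6.32 hp = 4.71282 × 10^-6 GW and 9880 W = 9.88000 × 10^-6 GW.
4.71282 × 10^-6 − 9.88000 × 10^-6 ≈ -5.17 × 10^-6 GW.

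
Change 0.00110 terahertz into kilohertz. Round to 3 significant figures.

1 terahertz = 1.00000 × 10^9 kHz.
0.00110 × 1.00000 × 10^9 ≈ 1.10 × 10^6 kHz.

1.10 × 10^6 kHz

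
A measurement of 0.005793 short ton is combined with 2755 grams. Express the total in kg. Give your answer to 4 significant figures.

8.010 kg

0.005793 short ton = 5.25532 kg and 2755 g = 2.75500 kg.
5.25532 + 2.75500 ≈ 8.010 kg.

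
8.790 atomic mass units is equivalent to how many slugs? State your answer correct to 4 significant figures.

1.000e-27 slug

1 u = 1.13783e-28 slugs.
Thus 8.790 × 1.13783e-28 ≈ 1.000e-27 slug.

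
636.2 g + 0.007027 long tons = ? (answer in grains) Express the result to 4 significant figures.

120000 grains

636.2 g = 9818.07 gr and 0.007027 long ton = 110183 gr.
9818.07 + 110183 ≈ 120000 gr.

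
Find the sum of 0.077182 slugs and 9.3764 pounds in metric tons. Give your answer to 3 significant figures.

0.00538 metric tons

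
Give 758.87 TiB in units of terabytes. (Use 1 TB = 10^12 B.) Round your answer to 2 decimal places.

834.39 terabytes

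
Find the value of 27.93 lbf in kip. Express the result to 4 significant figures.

0.02793 kip

1 pound-force = 0.00100000 kip.
27.93 × 0.00100000 ≈ 0.02793 kip.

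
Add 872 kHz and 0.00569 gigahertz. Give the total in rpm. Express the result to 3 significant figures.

3.94 × 10^8 rpm

872 kHz = 5.23200 × 10^7 rpm and 0.00569 GHz = 3.41400 × 10^8 rpm.
5.23200 × 10^7 + 3.41400 × 10^8 ≈ 3.94 × 10^8 rpm.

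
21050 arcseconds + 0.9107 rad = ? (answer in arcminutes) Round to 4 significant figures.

21050 arcsec = 350.833 arcmin and 0.9107 rad = 3130.76 arcmin.
350.833 + 3130.76 ≈ 3482 arcmin.

3482 arcminutes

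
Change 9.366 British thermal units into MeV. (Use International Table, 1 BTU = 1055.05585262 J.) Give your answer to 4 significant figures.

6.168 × 10^16 megaelectronvolts

1 British thermal unit = 6.58514 × 10^15 MeV.
9.366 × 6.58514 × 10^15 ≈ 6.168 × 10^16 MeV.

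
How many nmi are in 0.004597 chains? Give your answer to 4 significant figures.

4.993 × 10^-5 nmi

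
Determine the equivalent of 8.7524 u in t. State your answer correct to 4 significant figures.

1 u = 1.66054e-30 t.
Then 8.7524 × 1.66054e-30 ≈ 1.453e-29 t.

1.453e-29 t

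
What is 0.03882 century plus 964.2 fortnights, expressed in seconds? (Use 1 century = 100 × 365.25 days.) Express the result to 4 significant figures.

1.289 × 10^9 s

0.03882 century = 1.22507 × 10^8 s and 964.2 fortnight = 1.16630 × 10^9 s.
1.22507 × 10^8 + 1.16630 × 10^9 ≈ 1.289 × 10^9 s.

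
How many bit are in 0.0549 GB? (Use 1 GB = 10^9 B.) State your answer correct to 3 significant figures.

1 gigabyte = 8.00000 × 10^9 bit.
Then 0.0549 × 8.00000 × 10^9 ≈ 4.39 × 10^8 bit.

4.39 × 10^8 bit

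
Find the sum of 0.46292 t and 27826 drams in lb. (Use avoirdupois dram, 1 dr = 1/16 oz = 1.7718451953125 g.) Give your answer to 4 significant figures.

1129 pounds

0.46292 t = 1020.56 lb and 27826 dr = 108.695 lb.
1020.56 + 108.695 ≈ 1129 lb.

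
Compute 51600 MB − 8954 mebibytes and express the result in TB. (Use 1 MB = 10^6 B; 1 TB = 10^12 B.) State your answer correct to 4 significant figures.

0.04221 terabytes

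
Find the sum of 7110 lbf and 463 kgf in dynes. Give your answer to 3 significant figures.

3.62e+9 dyn

7110 lbf = 3.16269e+9 dyn and 463 kgf = 4.54048e+8 dyn.
3.16269e+9 + 4.54048e+8 ≈ 3.62e+9 dyn.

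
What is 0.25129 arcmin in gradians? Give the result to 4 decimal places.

0.0047 grad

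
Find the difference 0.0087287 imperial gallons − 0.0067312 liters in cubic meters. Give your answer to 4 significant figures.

0.0087287 imp gal = 3.96815 × 10^-5 m³ and 0.0067312 L = 6.73120 × 10^-6 m³.
3.96815 × 10^-5 − 6.73120 × 10^-6 ≈ 3.295 × 10^-5 m³.

3.295 × 10^-5 m³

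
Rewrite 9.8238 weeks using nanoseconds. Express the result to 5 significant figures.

5.9414 × 10^15 ns

1 week = 6.04800 × 10^14 ns.
Then 9.8238 × 6.04800 × 10^14 ≈ 5.9414 × 10^15 ns.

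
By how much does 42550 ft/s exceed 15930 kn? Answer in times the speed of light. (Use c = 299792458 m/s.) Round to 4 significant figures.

1.592 × 10^-5 c

42550 ft/s = 4.32607 × 10^-5 c and 15930 kn = 2.73359 × 10^-5 c.
4.32607 × 10^-5 − 2.73359 × 10^-5 ≈ 1.592 × 10^-5 c.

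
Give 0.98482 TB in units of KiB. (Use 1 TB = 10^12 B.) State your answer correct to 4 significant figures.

9.617e+8 KiB

1 terabyte = 9.765625e+8 kibibytes.
0.98482 × 9.765625e+8 ≈ 9.617e+8 KiB.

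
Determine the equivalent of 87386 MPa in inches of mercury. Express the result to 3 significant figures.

2.58e+7 inches of mercury

1 MPa = 295.300 inHg.
Thus 87386 × 295.300 ≈ 2.58e+7 inHg.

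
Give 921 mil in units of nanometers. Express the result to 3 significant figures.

2.34 × 10^7 nanometers

1 mil = 25400.0 nm.
921 × 25400.0 ≈ 2.34 × 10^7 nm.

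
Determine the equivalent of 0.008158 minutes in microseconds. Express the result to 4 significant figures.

1 min = 6.00000e+7 μs.
Thus 0.008158 × 6.00000e+7 ≈ 489500 μs.

489500 μs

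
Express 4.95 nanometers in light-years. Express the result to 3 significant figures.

1 nanometer = 1.05700 × 10^-25 ly.
Thus 4.95 × 1.05700 × 10^-25 ≈ 5.23 × 10^-25 ly.

5.23 × 10^-25 light-years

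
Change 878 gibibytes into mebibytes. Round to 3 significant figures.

1 gibibyte = 1024.00 MiB.
So 878 × 1024.00 ≈ 899000 MiB.

899000 mebibytes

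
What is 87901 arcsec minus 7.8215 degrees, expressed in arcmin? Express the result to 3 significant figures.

87901 arcsec = 1465.02 arcmin and 7.8215 ° = 469.290 arcmin.
1465.02 − 469.290 ≈ 996 arcmin.

996 arcminutes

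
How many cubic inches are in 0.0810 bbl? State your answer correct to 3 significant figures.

786 cubic inches

1 bbl = 9702.00 in³.
0.0810 × 9702.00 ≈ 786 in³.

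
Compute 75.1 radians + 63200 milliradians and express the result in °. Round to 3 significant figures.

7920 °

75.1 rad = 4302.91 ° and 63200 mrad = 3621.09 °.
4302.91 + 3621.09 ≈ 7920 °.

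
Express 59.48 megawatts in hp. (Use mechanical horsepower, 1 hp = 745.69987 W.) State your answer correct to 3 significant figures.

79800 hp

1 MW = 1341.02 horsepower.
59.48 × 1341.02 ≈ 79800 hp.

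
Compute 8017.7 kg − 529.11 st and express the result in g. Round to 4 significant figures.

4.658e+6 grams

8017.7 kg = 8.01770e+6 g and 529.11 st = 3.36000e+6 g.
8.01770e+6 − 3.36000e+6 ≈ 4.658e+6 g.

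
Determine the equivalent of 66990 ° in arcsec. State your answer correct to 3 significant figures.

2.41 × 10^8 arcsec

1 degree = 3600.00 arcsec.
So 66990 × 3600.00 ≈ 2.41 × 10^8 arcsec.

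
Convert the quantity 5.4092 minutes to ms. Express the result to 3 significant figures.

1 minute = 60000.0 ms.
Then 5.4092 × 60000.0 ≈ 325000 ms.

325000 milliseconds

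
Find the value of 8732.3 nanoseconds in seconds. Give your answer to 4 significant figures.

1 nanosecond = 1.00000e-9 seconds.
Then 8732.3 × 1.00000e-9 ≈ 8.732e-6 s.

8.732e-6 seconds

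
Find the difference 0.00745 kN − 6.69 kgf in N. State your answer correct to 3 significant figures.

-58.2 N

0.00745 kN = 7.45000 N and 6.69 kgf = 65.6065 N.
7.45000 − 65.6065 ≈ -58.2 N.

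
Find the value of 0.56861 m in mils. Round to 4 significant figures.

22390 mil

1 m = 39370.1 mil.
Thus 0.56861 × 39370.1 ≈ 22390 mil.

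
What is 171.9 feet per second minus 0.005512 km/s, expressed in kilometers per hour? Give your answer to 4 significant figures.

171.9 ft/s = 188.622 km/h and 0.005512 km/s = 19.8432 km/h.
188.622 − 19.8432 ≈ 168.8 km/h.

168.8 kilometers per hour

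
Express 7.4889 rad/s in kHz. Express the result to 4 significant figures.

0.001192 kHz

1 radian per second = 0.000159155 kilohertz.
7.4889 × 0.000159155 ≈ 0.001192 kHz.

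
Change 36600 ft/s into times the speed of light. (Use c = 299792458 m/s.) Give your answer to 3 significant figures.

1 foot per second = 1.01670 × 10^-9 c.
Thus 36600 × 1.01670 × 10^-9 ≈ 3.72 × 10^-5 c.

3.72 × 10^-5 c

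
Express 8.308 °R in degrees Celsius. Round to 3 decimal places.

-268.534 degrees Celsius

°R = (°C + 273.15) × 9/5.
Applying the formula gives -268.534 °C.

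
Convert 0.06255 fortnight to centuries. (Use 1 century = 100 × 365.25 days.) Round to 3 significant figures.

2.40 × 10^-5 century

1 fortnight = 0.000383299 century.
0.06255 × 0.000383299 ≈ 2.40 × 10^-5 century.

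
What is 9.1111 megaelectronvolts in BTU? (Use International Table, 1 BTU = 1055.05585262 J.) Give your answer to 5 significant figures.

1 MeV = 1.51857 × 10^-16 British thermal units.
Then 9.1111 × 1.51857 × 10^-16 ≈ 1.3836 × 10^-15 BTU.

1.3836 × 10^-15 BTU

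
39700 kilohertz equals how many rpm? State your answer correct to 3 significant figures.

2.38e+9 rpm

1 kilohertz = 60000.0 rpm.
So 39700 × 60000.0 ≈ 2.38e+9 rpm.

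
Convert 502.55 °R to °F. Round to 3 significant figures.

°R = °F + 459.67.
Applying the formula gives 42.9 °F.

42.9 degrees Fahrenheit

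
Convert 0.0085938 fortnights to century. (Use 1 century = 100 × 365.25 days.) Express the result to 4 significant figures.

1 fortnight = 0.000383299 century.
Then 0.0085938 × 0.000383299 ≈ 3.294 × 10^-6 century.

3.294 × 10^-6 centuries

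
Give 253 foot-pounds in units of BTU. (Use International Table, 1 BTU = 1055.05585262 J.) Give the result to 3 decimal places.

1 ft·lbf = 0.00128507 BTU.
Then 253 × 0.00128507 ≈ 0.325 BTU.

0.325 BTU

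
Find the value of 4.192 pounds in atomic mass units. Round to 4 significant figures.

1 lb = 2.73160e+26 u.
Then 4.192 × 2.73160e+26 ≈ 1.145e+27 u.

1.145e+27 u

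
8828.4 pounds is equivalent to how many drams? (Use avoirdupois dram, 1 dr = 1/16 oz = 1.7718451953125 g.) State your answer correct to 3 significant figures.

2.26e+6 drams

1 lb = 256.000 dr.
So 8828.4 × 256.000 ≈ 2.26e+6 dr.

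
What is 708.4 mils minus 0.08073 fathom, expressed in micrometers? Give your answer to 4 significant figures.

-129600 μm

708.4 mil = 17993.4 μm and 0.08073 fathom = 147639 μm.
17993.4 − 147639 ≈ -129600 μm.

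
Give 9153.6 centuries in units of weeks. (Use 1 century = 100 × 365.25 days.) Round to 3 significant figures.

1 century = 5217.86 wk.
Then 9153.6 × 5217.86 ≈ 4.78e+7 wk.

4.78e+7 weeks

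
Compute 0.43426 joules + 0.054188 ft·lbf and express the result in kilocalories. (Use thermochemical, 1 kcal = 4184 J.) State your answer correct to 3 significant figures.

0.000121 kilocalories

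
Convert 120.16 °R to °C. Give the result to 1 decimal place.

-206.4 °C

°R = (°C + 273.15) × 9/5.
Applying the formula gives -206.4 °C.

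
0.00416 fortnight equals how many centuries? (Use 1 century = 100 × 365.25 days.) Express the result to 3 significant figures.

1.59e-6 century

1 fortnight = 0.000383299 century.
Then 0.00416 × 0.000383299 ≈ 1.59e-6 century.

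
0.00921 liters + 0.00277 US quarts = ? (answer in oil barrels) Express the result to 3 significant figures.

7.44 × 10^-5 bbl

0.00921 L = 5.79292 × 10^-5 bbl and 0.00277 US qt = 1.64881 × 10^-5 bbl.
5.79292 × 10^-5 + 1.64881 × 10^-5 ≈ 7.44 × 10^-5 bbl.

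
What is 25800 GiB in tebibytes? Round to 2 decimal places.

1 gibibyte = 0.0009765625 TiB.
So 25800 × 0.0009765625 ≈ 25.20 TiB.

25.20 tebibytes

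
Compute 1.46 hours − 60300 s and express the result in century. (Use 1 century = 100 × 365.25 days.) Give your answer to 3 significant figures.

1.46 h = 1.66553e-6 century and 60300 s = 1.91079e-5 century.
1.66553e-6 − 1.91079e-5 ≈ -1.74e-5 century.

-1.74e-5 century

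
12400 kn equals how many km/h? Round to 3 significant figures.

23000 km/h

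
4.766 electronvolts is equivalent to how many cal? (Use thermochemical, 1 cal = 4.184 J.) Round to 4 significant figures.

1.825e-19 cal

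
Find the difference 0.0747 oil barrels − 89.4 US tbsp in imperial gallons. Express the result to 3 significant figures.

0.0747 bbl = 2.61243 imp gal and 89.4 US tbsp = 0.290785 imp gal.
2.61243 − 0.290785 ≈ 2.32 imp gal.

2.32 imp gal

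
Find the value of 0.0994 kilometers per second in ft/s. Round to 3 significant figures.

326 ft/s

1 km/s = 3280.84 ft/s.
So 0.0994 × 3280.84 ≈ 326 ft/s.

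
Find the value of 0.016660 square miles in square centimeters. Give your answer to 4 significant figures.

4.315 × 10^8 cm²

1 mi² = 2.58999 × 10^10 cm².
0.016660 × 2.58999 × 10^10 ≈ 4.315 × 10^8 cm².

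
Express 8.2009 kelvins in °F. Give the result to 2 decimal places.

K = (°F + 459.67) × 5/9.
Applying the formula gives -444.91 °F.

-444.91 degrees Fahrenheit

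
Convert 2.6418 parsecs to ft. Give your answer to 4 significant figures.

2.674e+17 ft

1 pc = 1.01236e+17 feet.
Then 2.6418 × 1.01236e+17 ≈ 2.674e+17 ft.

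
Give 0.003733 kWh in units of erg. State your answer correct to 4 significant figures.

1.344e+11 erg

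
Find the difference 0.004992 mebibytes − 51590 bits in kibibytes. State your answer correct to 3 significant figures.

-1.19 KiB

0.004992 MiB = 5.11181 KiB and 51590 bit = 6.29761 KiB.
5.11181 − 6.29761 ≈ -1.19 KiB.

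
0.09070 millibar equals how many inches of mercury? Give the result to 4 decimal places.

0.0027 inches of mercury

1 millibar = 0.0295300 inHg.
So 0.09070 × 0.0295300 ≈ 0.0027 inHg.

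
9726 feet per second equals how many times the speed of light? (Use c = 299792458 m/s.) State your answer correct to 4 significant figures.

9.888e-6 c

1 foot per second = 1.01670e-9 times the speed of light.
So 9726 × 1.01670e-9 ≈ 9.888e-6 c.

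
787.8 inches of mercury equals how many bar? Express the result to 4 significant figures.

26.68 bar

1 inHg = 0.0338639 bar.
Thus 787.8 × 0.0338639 ≈ 26.68 bar.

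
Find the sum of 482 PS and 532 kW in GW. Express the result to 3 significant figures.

482 PS = 0.000354510 GW and 532 kW = 0.000532000 GW.
0.000354510 + 0.000532000 ≈ 0.000887 GW.

0.000887 gigawatts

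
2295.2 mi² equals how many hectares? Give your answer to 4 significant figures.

594500 hectares

1 square mile = 258.999 ha.
So 2295.2 × 258.999 ≈ 594500 ha.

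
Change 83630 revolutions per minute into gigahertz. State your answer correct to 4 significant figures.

1.394 × 10^-6 GHz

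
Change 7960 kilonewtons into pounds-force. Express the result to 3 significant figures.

1.79 × 10^6 pounds-force

1 kilonewton = 224.809 lbf.
7960 × 224.809 ≈ 1.79 × 10^6 lbf.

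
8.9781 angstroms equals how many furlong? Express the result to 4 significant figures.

1 angstrom = 4.97097 × 10^-13 furlongs.
So 8.9781 × 4.97097 × 10^-13 ≈ 4.463 × 10^-12 furlong.

4.463 × 10^-12 furlongs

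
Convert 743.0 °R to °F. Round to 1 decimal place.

°R = °F + 459.67.
Applying the formula gives 283.3 °F.

283.3 degrees Fahrenheit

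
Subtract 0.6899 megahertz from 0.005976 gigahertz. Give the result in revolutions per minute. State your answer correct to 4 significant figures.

3.172 × 10^8 revolutions per minute

0.005976 GHz = 3.58560 × 10^8 rpm and 0.6899 MHz = 4.13940 × 10^7 rpm.
3.58560 × 10^8 − 4.13940 × 10^7 ≈ 3.172 × 10^8 rpm.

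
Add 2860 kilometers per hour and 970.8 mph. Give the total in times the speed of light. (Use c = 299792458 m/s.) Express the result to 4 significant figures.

4.098e-6 c

2860 km/h = 2.64998e-6 c and 970.8 mph = 1.44762e-6 c.
2.64998e-6 + 1.44762e-6 ≈ 4.098e-6 c.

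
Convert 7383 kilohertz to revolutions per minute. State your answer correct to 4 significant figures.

4.430e+8 rpm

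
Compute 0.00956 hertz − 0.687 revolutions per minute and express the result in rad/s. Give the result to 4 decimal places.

0.00956 Hz = 0.0600673 rad/s and 0.687 rpm = 0.0719425 rad/s.
0.0600673 − 0.0719425 ≈ -0.0119 rad/s.

-0.0119 rad/s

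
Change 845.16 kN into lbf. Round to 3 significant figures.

1 kN = 224.809 lbf.
845.16 × 224.809 ≈ 190000 lbf.

190000 lbf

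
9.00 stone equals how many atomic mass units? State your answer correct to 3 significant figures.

1 stone = 3.82424e+27 atomic mass units.
So 9.00 × 3.82424e+27 ≈ 3.44e+28 u.

3.44e+28 atomic mass units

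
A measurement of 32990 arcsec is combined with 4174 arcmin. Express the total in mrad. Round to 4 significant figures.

32990 arcsec = 159.940 mrad and 4174 arcmin = 1214.17 mrad.
159.940 + 1214.17 ≈ 1374 mrad.

1374 mrad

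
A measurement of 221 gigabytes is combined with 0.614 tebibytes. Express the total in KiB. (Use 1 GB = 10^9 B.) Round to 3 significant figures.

8.75e+8 KiB

221 GB = 2.15820e+8 KiB and 0.614 TiB = 6.59277e+8 KiB.
2.15820e+8 + 6.59277e+8 ≈ 8.75e+8 KiB.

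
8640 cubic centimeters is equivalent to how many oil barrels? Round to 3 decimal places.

0.054 bbl

1 cm³ = 6.28981 × 10^-6 bbl.
Then 8640 × 6.28981 × 10^-6 ≈ 0.054 bbl.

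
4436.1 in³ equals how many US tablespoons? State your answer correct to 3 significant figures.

1 cubic inch = 1.10823 US tbsp.
4436.1 × 1.10823 ≈ 4920 US tbsp.

4920 US tablespoons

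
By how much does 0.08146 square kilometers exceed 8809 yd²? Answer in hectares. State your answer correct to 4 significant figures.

0.08146 km² = 8.14600 ha and 8809 yd² = 0.736545 ha.
8.14600 − 0.736545 ≈ 7.409 ha.

7.409 hectares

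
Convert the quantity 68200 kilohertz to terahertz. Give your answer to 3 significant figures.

6.82e-5 terahertz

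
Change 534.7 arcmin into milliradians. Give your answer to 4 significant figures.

155.5 mrad

1 arcminute = 0.290888 mrad.
So 534.7 × 0.290888 ≈ 155.5 mrad.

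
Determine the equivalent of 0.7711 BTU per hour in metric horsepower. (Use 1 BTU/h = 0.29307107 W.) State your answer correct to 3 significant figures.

0.000307 metric horsepower

1 BTU per hour = 0.000398466 PS.
So 0.7711 × 0.000398466 ≈ 0.000307 PS.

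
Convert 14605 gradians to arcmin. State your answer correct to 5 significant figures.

788670 arcmin

1 grad = 54.0000 arcminutes.
Then 14605 × 54.0000 ≈ 788670 arcmin.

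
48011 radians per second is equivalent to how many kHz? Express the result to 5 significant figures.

1 radian per second = 0.000159155 kHz.
Then 48011 × 0.000159155 ≈ 7.6412 kHz.

7.6412 kilohertz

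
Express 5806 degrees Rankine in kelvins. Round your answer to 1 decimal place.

°R = K × 9/5.
Applying the formula gives 3225.6 K.

3225.6 kelvins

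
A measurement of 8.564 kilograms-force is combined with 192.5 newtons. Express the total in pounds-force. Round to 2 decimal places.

62.16 lbf

8.564 kgf = 18.8804 lbf and 192.5 N = 43.2757 lbf.
18.8804 + 43.2757 ≈ 62.16 lbf.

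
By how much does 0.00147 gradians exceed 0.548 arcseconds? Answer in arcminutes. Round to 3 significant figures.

0.00147 grad = 0.0793800 arcmin and 0.548 arcsec = 0.00913333 arcmin.
0.0793800 − 0.00913333 ≈ 0.0702 arcmin.

0.0702 arcminutes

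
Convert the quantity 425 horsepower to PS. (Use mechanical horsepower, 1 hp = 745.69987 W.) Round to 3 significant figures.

431 metric horsepower

1 horsepower = 1.01387 metric horsepower.
Then 425 × 1.01387 ≈ 431 PS.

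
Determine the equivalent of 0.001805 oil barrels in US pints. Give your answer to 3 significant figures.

1 bbl = 336.000 US pt.
Thus 0.001805 × 336.000 ≈ 0.606 US pt.

0.606 US pt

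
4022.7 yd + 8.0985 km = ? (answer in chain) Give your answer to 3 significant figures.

585 chain

4022.7 yd = 182.850 chain and 8.0985 km = 402.574 chain.
182.850 + 402.574 ≈ 585 chain.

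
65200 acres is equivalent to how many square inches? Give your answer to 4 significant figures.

1 acre = 6.27264e+6 in².
Thus 65200 × 6.27264e+6 ≈ 4.090e+11 in².

4.090e+11 in²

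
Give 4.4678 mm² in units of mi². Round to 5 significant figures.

1.7250e-12 mi²

1 square millimeter = 3.86102e-13 mi².
4.4678 × 3.86102e-13 ≈ 1.7250e-12 mi².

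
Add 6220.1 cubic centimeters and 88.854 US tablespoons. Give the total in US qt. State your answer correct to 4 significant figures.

7.961 US qt

6220.1 cm³ = 6.57271 US qt and 88.854 US tbsp = 1.38834 US qt.
6.57271 + 1.38834 ≈ 7.961 US qt.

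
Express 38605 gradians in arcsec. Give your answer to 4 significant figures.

1 grad = 3240.00 arcsec.
38605 × 3240.00 ≈ 1.251e+8 arcsec.

1.251e+8 arcsec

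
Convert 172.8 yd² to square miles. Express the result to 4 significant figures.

5.579e-5 mi²

1 yd² = 3.22831e-7 square miles.
So 172.8 × 3.22831e-7 ≈ 5.579e-5 mi².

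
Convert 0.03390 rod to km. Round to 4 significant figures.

0.0001705 km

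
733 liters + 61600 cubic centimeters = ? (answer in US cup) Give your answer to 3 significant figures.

3360 US cups

733 L = 3098.21 US cup and 61600 cm³ = 260.368 US cup.
3098.21 + 260.368 ≈ 3360 US cup.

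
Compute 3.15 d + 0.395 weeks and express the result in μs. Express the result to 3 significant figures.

5.11e+11 μs

3.15 d = 2.72160e+11 μs and 0.395 wk = 2.38896e+11 μs.
2.72160e+11 + 2.38896e+11 ≈ 5.11e+11 μs.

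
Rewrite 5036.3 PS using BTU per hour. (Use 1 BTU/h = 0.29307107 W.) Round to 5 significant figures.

1.2639 × 10^7 BTU per hour

1 metric horsepower = 2509.63 BTU/h.
Then 5036.3 × 2509.63 ≈ 1.2639 × 10^7 BTU/h.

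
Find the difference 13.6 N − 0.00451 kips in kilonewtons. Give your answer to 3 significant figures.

13.6 N = 0.0136000 kN and 0.00451 kip = 0.0200615 kN.
0.0136000 − 0.0200615 ≈ -0.00646 kN.

-0.00646 kN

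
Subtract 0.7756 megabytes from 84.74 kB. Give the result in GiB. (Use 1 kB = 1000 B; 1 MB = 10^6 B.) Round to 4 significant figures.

-0.0006434 GiB

84.74 kB = 7.89203 × 10^-5 GiB and 0.7756 MB = 0.000722334 GiB.
7.89203 × 10^-5 − 0.000722334 ≈ -0.0006434 GiB.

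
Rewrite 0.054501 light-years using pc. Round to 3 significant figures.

1 light-year = 0.306601 parsecs.
0.054501 × 0.306601 ≈ 0.0167 pc.

0.0167 pc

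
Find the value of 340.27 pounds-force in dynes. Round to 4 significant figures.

1 pound-force = 444822 dyn.
Then 340.27 × 444822 ≈ 1.514 × 10^8 dyn.

1.514 × 10^8 dyn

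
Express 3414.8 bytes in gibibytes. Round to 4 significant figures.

1 byte = 9.31323e-10 GiB.
So 3414.8 × 9.31323e-10 ≈ 3.180e-6 GiB.

3.180e-6 GiB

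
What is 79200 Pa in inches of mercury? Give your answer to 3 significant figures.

1 Pa = 0.000295300 inHg.
Then 79200 × 0.000295300 ≈ 23.4 inHg.

23.4 inches of mercury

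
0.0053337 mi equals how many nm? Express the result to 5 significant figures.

8.5838e+9 nm

1 mile = 1.609344e+12 nanometers.
So 0.0053337 × 1.609344e+12 ≈ 8.5838e+9 nm.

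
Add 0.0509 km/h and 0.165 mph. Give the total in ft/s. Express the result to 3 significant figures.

0.0509 km/h = 0.0463874 ft/s and 0.165 mph = 0.242000 ft/s.
0.0463874 + 0.242000 ≈ 0.288 ft/s.

0.288 ft/s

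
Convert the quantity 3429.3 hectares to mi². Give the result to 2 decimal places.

1 hectare = 0.00386102 square miles.
3429.3 × 0.00386102 ≈ 13.24 mi².

13.24 mi²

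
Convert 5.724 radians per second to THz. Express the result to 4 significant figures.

9.110 × 10^-13 THz

1 radian per second = 1.59155 × 10^-13 THz.
So 5.724 × 1.59155 × 10^-13 ≈ 9.110 × 10^-13 THz.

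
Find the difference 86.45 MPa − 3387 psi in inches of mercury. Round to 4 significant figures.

86.45 MPa = 25528.7 inHg and 3387 psi = 6896.00 inHg.
25528.7 − 6896.00 ≈ 18630 inHg.

18630 inHg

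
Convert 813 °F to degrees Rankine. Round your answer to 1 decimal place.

°R = °F + 459.67.
Applying the formula gives 1272.7 °R.

1272.7 degrees Rankine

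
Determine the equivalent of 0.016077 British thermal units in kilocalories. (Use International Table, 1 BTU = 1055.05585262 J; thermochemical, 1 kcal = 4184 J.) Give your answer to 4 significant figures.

0.004054 kcal

1 British thermal unit = 0.252164 kcal.
So 0.016077 × 0.252164 ≈ 0.004054 kcal.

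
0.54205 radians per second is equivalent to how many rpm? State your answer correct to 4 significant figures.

1 rad/s = 9.54930 rpm.
So 0.54205 × 9.54930 ≈ 5.176 rpm.

5.176 rpm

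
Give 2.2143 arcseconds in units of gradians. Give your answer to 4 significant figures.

1 arcsecond = 0.000308642 gradians.
Thus 2.2143 × 0.000308642 ≈ 0.0006834 grad.

0.0006834 gradians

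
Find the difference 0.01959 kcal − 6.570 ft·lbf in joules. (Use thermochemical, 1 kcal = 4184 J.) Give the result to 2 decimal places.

73.06 J

0.01959 kcal = 81.9646 J and 6.570 ft·lbf = 8.90772 J.
81.9646 − 8.90772 ≈ 73.06 J.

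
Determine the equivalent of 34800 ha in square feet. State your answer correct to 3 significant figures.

1 hectare = 107639 ft².
So 34800 × 107639 ≈ 3.75e+9 ft².

3.75e+9 square feet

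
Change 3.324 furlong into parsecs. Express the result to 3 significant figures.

2.17e-14 parsecs

1 furlong = 6.51941e-15 pc.
So 3.324 × 6.51941e-15 ≈ 2.17e-14 pc.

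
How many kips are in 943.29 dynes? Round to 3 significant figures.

1 dyne = 2.24809e-9 kips.
943.29 × 2.24809e-9 ≈ 2.12e-6 kip.

2.12e-6 kip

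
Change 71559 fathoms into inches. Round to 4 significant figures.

1 fathom = 72.0000 in.
71559 × 72.0000 ≈ 5.152 × 10^6 in.

5.152 × 10^6 inches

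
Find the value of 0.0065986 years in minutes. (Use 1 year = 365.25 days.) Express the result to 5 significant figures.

1 year = 525960 min.
Then 0.0065986 × 525960 ≈ 3470.6 min.

3470.6 min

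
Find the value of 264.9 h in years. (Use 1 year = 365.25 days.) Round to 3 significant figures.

0.0302 years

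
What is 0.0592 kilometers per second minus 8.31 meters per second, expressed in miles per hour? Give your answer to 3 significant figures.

0.0592 km/s = 132.427 mph and 8.31 m/s = 18.5889 mph.
132.427 − 18.5889 ≈ 114 mph.

114 mph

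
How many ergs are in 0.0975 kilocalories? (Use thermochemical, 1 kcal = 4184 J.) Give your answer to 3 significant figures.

4.08e+9 erg

1 kilocalorie = 4.18400e+10 erg.
Thus 0.0975 × 4.18400e+10 ≈ 4.08e+9 erg.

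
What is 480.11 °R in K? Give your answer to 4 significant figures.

266.7 K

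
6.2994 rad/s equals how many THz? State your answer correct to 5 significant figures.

1.0026e-12 terahertz

1 rad/s = 1.59155e-13 THz.
So 6.2994 × 1.59155e-13 ≈ 1.0026e-12 THz.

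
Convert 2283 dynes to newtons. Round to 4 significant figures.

1 dyne = 1.00000 × 10^-5 newtons.
So 2283 × 1.00000 × 10^-5 ≈ 0.02283 N.

0.02283 N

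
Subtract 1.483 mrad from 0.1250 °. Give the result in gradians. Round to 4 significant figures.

0.1250 ° = 0.138889 grad and 1.483 mrad = 0.0944107 grad.
0.138889 − 0.0944107 ≈ 0.04448 grad.

0.04448 grad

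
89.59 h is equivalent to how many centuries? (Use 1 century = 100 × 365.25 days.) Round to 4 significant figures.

0.0001022 centuries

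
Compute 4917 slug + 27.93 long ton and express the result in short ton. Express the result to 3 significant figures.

4917 slug = 79.0999 short ton and 27.93 long ton = 31.2816 short ton.
79.0999 + 31.2816 ≈ 110 short ton.

110 short ton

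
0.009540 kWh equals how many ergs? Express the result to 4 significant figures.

1 kilowatt-hour = 3.60000 × 10^13 ergs.
0.009540 × 3.60000 × 10^13 ≈ 3.434 × 10^11 erg.

3.434 × 10^11 ergs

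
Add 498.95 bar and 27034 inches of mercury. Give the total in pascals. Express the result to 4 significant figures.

1.414 × 10^8 Pa

498.95 bar = 4.98950 × 10^7 Pa and 27034 inHg = 9.15476 × 10^7 Pa.
4.98950 × 10^7 + 9.15476 × 10^7 ≈ 1.414 × 10^8 Pa.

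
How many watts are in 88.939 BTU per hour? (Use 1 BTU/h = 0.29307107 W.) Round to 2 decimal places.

1 BTU/h = 0.293071 W.
So 88.939 × 0.293071 ≈ 26.07 W.

26.07 watts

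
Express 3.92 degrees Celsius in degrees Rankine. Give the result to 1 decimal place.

°R = (°C + 273.15) × 9/5.
Applying the formula gives 498.7 °R.

498.7 °R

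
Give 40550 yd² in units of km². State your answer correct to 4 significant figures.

0.03390 square kilometers

1 yd² = 8.36127e-7 km².
Thus 40550 × 8.36127e-7 ≈ 0.03390 km².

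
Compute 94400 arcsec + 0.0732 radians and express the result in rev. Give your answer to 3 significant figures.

94400 arcsec = 0.0728395 rev and 0.0732 rad = 0.0116501 rev.
0.0728395 + 0.0116501 ≈ 0.0845 rev.

0.0845 rev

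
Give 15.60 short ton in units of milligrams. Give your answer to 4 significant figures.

1.415e+10 milligrams

1 short ton = 9.07185e+8 mg.
Thus 15.60 × 9.07185e+8 ≈ 1.415e+10 mg.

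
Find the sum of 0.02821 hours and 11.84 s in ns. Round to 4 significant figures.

0.02821 h = 1.01556 × 10^11 ns and 11.84 s = 1.18400 × 10^10 ns.
1.01556 × 10^11 + 1.18400 × 10^10 ≈ 1.134 × 10^11 ns.

1.134 × 10^11 ns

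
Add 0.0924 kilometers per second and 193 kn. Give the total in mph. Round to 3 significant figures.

0.0924 km/s = 206.693 mph and 193 kn = 222.100 mph.
206.693 + 222.100 ≈ 429 mph.

429 mph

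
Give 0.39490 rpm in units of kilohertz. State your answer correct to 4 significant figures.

1 rpm = 1.66667e-5 kHz.
0.39490 × 1.66667e-5 ≈ 6.582e-6 kHz.

6.582e-6 kilohertz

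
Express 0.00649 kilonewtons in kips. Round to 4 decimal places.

1 kN = 0.224809 kips.
Thus 0.00649 × 0.224809 ≈ 0.0015 kip.

0.0015 kips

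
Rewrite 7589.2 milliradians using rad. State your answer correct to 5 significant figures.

1 milliradian = 0.00100000 rad.
Then 7589.2 × 0.00100000 ≈ 7.5892 rad.

7.5892 rad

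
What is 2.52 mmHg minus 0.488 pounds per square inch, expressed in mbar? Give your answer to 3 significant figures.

-30.3 mbar

2.52 mmHg = 3.35972 mbar and 0.488 psi = 33.6464 mbar.
3.35972 − 33.6464 ≈ -30.3 mbar.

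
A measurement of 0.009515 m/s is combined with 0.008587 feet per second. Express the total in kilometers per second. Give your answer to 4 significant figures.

0.009515 m/s = 9.51500e-6 km/s and 0.008587 ft/s = 2.61732e-6 km/s.
9.51500e-6 + 2.61732e-6 ≈ 1.213e-5 km/s.

1.213e-5 kilometers per second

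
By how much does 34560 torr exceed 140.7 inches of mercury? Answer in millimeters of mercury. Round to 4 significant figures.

30990 mmHg

34560 torr = 34560.0 mmHg and 140.7 inHg = 3573.78 mmHg.
34560.0 − 3573.78 ≈ 30990 mmHg.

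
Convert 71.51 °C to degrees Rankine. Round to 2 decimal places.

620.39 degrees Rankine

°R = (°C + 273.15) × 9/5.
Applying the formula gives 620.39 °R.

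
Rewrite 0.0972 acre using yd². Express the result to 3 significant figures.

1 acre = 4840.00 yd².
So 0.0972 × 4840.00 ≈ 470 yd².

470 square yards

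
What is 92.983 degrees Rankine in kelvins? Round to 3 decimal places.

51.657 K

°R = K × 9/5.
Applying the formula gives 51.657 K.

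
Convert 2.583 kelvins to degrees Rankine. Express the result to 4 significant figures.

°R = K × 9/5.
Applying the formula gives 4.649 °R.

4.649 °R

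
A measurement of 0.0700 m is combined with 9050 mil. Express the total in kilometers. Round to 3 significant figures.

0.0700 m = 7.00000 × 10^-5 km and 9050 mil = 0.000229870 km.
7.00000 × 10^-5 + 0.000229870 ≈ 0.000300 km.

0.000300 km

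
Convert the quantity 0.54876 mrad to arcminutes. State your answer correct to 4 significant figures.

1.886 arcminutes

1 mrad = 3.43775 arcmin.
Thus 0.54876 × 3.43775 ≈ 1.886 arcmin.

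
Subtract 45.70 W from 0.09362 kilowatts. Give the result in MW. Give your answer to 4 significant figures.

4.792 × 10^-5 megawatts

0.09362 kW = 9.36200 × 10^-5 MW and 45.70 W = 4.57000 × 10^-5 MW.
9.36200 × 10^-5 − 4.57000 × 10^-5 ≈ 4.792 × 10^-5 MW.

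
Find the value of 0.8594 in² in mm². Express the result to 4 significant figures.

554.5 mm²

1 in² = 645.160 square millimeters.
Then 0.8594 × 645.160 ≈ 554.5 mm².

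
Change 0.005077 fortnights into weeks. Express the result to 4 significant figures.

1 fortnight = 2.00000 wk.
Thus 0.005077 × 2.00000 ≈ 0.01015 wk.

0.01015 weeks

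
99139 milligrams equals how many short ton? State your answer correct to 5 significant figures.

0.00010928 short ton

1 mg = 1.10231e-9 short tons.
Then 99139 × 1.10231e-9 ≈ 0.00010928 short ton.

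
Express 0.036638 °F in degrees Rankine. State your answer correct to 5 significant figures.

459.71 degrees Rankine

°R = °F + 459.67.
Applying the formula gives 459.71 °R.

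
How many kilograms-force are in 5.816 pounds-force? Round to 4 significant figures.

2.638 kgf

1 lbf = 0.453592 kgf.
5.816 × 0.453592 ≈ 2.638 kgf.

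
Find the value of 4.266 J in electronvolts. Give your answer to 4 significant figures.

2.663e+19 eV

1 J = 6.24151e+18 eV.
Then 4.266 × 6.24151e+18 ≈ 2.663e+19 eV.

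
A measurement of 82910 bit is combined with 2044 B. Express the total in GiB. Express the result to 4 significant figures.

82910 bit = 9.65199e-6 GiB and 2044 B = 1.90362e-6 GiB.
9.65199e-6 + 1.90362e-6 ≈ 1.156e-5 GiB.

1.156e-5 GiB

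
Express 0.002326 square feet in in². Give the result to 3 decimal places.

1 ft² = 144.000 in².
So 0.002326 × 144.000 ≈ 0.335 in².

0.335 in²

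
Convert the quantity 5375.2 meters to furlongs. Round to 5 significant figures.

26.720 furlong

1 meter = 0.00497097 furlong.
Then 5375.2 × 0.00497097 ≈ 26.720 furlong.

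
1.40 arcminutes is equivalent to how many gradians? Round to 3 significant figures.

0.0259 grad

1 arcmin = 0.0185185 grad.
1.40 × 0.0185185 ≈ 0.0259 grad.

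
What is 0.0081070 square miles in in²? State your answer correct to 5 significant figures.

3.2545e+7 square inches

1 square mile = 4.01449e+9 in².
So 0.0081070 × 4.01449e+9 ≈ 3.2545e+7 in².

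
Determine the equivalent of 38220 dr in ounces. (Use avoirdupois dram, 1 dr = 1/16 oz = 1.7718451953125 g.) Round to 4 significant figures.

1 dr = 0.0625000 ounces.
Thus 38220 × 0.0625000 ≈ 2389 oz.

2389 ounces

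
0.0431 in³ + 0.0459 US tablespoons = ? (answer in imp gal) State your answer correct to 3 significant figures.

0.000305 imperial gallons

0.0431 in³ = 0.000155360 imp gal and 0.0459 US tbsp = 0.000149296 imp gal.
0.000155360 + 0.000149296 ≈ 0.000305 imp gal.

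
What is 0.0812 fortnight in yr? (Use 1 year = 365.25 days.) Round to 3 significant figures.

0.00311 yr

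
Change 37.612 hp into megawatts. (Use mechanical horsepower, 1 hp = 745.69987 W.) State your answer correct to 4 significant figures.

0.02805 MW

1 hp = 0.000745700 MW.
Then 37.612 × 0.000745700 ≈ 0.02805 MW.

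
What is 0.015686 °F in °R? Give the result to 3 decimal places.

459.686 degrees Rankine

°R = °F + 459.67.
Applying the formula gives 459.686 °R.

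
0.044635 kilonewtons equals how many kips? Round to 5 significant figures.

0.010034 kip

1 kN = 0.224809 kip.
Thus 0.044635 × 0.224809 ≈ 0.010034 kip.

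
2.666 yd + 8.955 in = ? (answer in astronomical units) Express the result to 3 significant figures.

1.78e-11 astronomical units

2.666 yd = 1.62956e-11 au and 8.955 in = 1.52046e-12 au.
1.62956e-11 + 1.52046e-12 ≈ 1.78e-11 au.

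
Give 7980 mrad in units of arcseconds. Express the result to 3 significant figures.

1.65e+6 arcsec

1 mrad = 206.265 arcseconds.
Thus 7980 × 206.265 ≈ 1.65e+6 arcsec.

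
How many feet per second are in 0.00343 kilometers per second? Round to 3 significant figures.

11.3 feet per second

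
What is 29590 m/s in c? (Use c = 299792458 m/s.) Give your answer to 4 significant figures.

9.870e-5 c

1 meter per second = 3.33564e-9 c.
So 29590 × 3.33564e-9 ≈ 9.870e-5 c.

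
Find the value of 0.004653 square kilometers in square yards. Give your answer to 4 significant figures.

5565 yd²

1 square kilometer = 1.19599e+6 yd².
So 0.004653 × 1.19599e+6 ≈ 5565 yd².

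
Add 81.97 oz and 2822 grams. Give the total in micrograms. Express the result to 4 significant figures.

5.146e+9 micrograms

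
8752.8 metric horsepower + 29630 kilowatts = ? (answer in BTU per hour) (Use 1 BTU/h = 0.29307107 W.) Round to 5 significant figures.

8752.8 PS = 2.19663 × 10^7 BTU/h and 29630 kW = 1.01102 × 10^8 BTU/h.
2.19663 × 10^7 + 1.01102 × 10^8 ≈ 1.2307 × 10^8 BTU/h.

1.2307 × 10^8 BTU per hour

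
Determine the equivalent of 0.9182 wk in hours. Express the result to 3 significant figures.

1 wk = 168.000 hours.
0.9182 × 168.000 ≈ 154 h.

154 h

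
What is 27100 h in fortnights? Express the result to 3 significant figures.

1 h = 0.00297619 fortnight.
Then 27100 × 0.00297619 ≈ 80.7 fortnight.

80.7 fortnights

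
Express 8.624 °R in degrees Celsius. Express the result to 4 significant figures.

°R = (°C + 273.15) × 9/5.
Applying the formula gives -268.4 °C.

-268.4 °C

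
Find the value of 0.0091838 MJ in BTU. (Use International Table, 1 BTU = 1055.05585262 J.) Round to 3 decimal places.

8.705 BTU

1 MJ = 947.817 BTU.
Then 0.0091838 × 947.817 ≈ 8.705 BTU.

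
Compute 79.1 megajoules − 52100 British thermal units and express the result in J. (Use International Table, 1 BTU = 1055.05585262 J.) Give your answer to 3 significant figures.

79.1 MJ = 7.91000e+7 J and 52100 BTU = 5.49684e+7 J.
7.91000e+7 − 5.49684e+7 ≈ 2.41e+7 J.

2.41e+7 J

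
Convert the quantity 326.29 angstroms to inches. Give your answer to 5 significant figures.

1.2846e-6 in

1 angstrom = 3.93701e-9 in.
So 326.29 × 3.93701e-9 ≈ 1.2846e-6 in.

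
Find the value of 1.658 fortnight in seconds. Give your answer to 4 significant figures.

2.006e+6 s

1 fortnight = 1.20960e+6 s.
So 1.658 × 1.20960e+6 ≈ 2.006e+6 s.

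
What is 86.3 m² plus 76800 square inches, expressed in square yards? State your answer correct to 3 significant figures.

162 yd²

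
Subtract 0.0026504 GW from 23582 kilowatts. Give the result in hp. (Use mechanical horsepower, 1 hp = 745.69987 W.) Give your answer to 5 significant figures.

28070 hp

23582 kW = 31624.0 hp and 0.0026504 GW = 3554.24 hp.
31624.0 − 3554.24 ≈ 28070 hp.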